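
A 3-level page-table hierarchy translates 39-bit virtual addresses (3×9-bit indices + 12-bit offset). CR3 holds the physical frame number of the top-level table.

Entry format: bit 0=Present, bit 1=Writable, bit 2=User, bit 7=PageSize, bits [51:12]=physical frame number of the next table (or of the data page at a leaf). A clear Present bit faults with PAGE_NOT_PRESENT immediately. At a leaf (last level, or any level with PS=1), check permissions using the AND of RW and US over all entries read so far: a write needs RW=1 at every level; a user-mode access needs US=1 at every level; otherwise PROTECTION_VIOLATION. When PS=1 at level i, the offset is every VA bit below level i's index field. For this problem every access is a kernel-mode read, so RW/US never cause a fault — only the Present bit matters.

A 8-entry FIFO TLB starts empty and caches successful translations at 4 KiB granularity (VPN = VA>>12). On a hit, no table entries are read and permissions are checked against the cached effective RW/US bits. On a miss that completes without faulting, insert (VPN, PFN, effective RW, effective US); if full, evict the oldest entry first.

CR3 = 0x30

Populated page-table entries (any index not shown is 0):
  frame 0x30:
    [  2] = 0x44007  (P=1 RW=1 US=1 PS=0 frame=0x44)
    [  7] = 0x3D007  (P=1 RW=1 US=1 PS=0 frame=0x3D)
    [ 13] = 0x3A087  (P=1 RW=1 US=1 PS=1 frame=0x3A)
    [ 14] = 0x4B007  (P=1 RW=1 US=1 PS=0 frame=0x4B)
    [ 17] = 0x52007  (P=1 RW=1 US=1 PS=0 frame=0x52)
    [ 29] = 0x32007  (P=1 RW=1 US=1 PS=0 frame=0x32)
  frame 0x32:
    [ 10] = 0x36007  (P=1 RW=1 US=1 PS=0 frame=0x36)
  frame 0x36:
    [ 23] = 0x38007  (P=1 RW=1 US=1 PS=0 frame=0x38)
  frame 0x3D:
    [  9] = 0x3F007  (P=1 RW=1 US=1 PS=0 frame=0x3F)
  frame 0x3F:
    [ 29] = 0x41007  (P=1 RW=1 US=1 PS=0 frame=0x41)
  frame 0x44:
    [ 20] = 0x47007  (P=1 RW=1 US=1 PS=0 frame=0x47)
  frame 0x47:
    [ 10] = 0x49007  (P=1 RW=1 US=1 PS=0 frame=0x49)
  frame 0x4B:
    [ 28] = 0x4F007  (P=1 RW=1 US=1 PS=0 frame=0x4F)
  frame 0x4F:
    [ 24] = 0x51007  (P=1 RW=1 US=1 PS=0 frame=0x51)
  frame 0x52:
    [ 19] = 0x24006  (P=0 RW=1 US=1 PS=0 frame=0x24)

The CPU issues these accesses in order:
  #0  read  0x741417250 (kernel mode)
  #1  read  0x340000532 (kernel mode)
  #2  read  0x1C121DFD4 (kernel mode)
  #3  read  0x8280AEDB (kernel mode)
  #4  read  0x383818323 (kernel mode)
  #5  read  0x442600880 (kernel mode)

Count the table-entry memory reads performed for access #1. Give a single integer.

Walk each access:
#0 VA=0x741417250 (r,kernel):
  L0 @0x30[29] → 0x32007  P=1,RW=1,US=1,PS=0
  L1 @0x32[10] → 0x36007  P=1,RW=1,US=1,PS=0
  L2 @0x36[23] → 0x38007  P=1,RW=1,US=1,PS=0
  ⇒ phys 0x38250  [3 reads]
#1 VA=0x340000532 (r,kernel):
  L0 @0x30[13] → 0x3A087  P=1,RW=1,US=1,PS=1
  ⇒ phys 0x3A532 (huge @L0)  [1 reads]
#2 VA=0x1C121DFD4 (r,kernel):
  L0 @0x30[7] → 0x3D007  P=1,RW=1,US=1,PS=0
  L1 @0x3D[9] → 0x3F007  P=1,RW=1,US=1,PS=0
  L2 @0x3F[29] → 0x41007  P=1,RW=1,US=1,PS=0
  ⇒ phys 0x41FD4  [3 reads]
#3 VA=0x8280AEDB (r,kernel):
  L0 @0x30[2] → 0x44007  P=1,RW=1,US=1,PS=0
  L1 @0x44[20] → 0x47007  P=1,RW=1,US=1,PS=0
  L2 @0x47[10] → 0x49007  P=1,RW=1,US=1,PS=0
  ⇒ phys 0x49EDB  [3 reads]
#4 VA=0x383818323 (r,kernel):
  L0 @0x30[14] → 0x4B007  P=1,RW=1,US=1,PS=0
  L1 @0x4B[28] → 0x4F007  P=1,RW=1,US=1,PS=0
  L2 @0x4F[24] → 0x51007  P=1,RW=1,US=1,PS=0
  ⇒ phys 0x51323  [3 reads]
#5 VA=0x442600880 (r,kernel):
  L0 @0x30[17] → 0x52007  P=1,RW=1,US=1,PS=0
  L1 @0x52[19] → 0x24006  P=0,RW=1,US=1,PS=0
  ✗ PAGE_NOT_PRESENT  [2 reads]

Entries read for #1: 1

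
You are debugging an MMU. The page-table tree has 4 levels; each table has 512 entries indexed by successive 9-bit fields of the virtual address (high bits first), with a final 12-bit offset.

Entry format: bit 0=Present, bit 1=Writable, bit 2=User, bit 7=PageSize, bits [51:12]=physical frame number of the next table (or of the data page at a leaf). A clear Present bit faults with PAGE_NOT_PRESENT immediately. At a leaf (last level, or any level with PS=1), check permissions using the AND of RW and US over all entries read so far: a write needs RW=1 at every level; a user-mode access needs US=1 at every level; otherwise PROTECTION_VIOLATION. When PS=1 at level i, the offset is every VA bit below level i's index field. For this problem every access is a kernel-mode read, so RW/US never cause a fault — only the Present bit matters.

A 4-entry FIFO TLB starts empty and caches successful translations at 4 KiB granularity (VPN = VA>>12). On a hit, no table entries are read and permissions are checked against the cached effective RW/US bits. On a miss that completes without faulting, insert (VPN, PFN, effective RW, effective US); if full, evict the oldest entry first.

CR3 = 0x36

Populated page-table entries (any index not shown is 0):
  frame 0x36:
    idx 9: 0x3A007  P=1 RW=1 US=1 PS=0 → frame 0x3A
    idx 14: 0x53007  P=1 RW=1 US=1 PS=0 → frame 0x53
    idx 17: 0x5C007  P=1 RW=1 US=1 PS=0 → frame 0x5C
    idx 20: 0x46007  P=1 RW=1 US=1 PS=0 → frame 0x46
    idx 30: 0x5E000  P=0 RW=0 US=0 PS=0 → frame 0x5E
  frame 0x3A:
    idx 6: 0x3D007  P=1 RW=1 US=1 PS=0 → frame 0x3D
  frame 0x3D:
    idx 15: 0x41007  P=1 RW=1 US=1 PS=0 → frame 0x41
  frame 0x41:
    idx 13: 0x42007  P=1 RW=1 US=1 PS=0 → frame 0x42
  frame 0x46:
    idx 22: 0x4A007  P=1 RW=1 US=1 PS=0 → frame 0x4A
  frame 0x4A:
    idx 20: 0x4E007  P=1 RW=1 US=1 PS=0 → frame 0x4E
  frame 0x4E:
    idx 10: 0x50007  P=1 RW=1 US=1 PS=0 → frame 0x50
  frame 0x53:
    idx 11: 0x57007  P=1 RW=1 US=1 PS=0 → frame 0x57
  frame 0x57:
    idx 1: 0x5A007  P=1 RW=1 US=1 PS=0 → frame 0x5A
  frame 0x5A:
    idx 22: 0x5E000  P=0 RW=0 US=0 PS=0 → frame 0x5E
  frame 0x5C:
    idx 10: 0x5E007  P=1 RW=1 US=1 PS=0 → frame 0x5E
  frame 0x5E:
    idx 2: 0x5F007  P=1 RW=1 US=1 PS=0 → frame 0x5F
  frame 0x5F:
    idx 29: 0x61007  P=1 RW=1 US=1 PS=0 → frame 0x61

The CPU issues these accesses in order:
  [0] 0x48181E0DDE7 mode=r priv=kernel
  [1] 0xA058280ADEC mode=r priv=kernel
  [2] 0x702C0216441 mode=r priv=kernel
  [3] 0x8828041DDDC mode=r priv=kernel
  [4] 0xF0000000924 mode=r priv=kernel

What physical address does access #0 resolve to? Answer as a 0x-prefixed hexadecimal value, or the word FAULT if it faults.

Walk each access:
#0 VA=0x48181E0DDE7 (r,kernel):
  [0] read 0x36 idx=9: raw=0x3A007 flags P=1 W=1 U=1 S=0
  [1] read 0x3A idx=6: raw=0x3D007 flags P=1 W=1 U=1 S=0
  [2] read 0x3D idx=15: raw=0x41007 flags P=1 W=1 U=1 S=0
  [3] read 0x41 idx=13: raw=0x42007 flags P=1 W=1 U=1 S=0
  ✓ 0x42DE7  — 4 lookups
#1 VA=0xA058280ADEC (r,kernel):
  [0] read 0x36 idx=20: raw=0x46007 flags P=1 W=1 U=1 S=0
  [1] read 0x46 idx=22: raw=0x4A007 flags P=1 W=1 U=1 S=0
  [2] read 0x4A idx=20: raw=0x4E007 flags P=1 W=1 U=1 S=0
  [3] read 0x4E idx=10: raw=0x50007 flags P=1 W=1 U=1 S=0
  ✓ 0x50DEC  — 4 lookups
#2 VA=0x702C0216441 (r,kernel):
  [0] read 0x36 idx=14: raw=0x53007 flags P=1 W=1 U=1 S=0
  [1] read 0x53 idx=11: raw=0x57007 flags P=1 W=1 U=1 S=0
  [2] read 0x57 idx=1: raw=0x5A007 flags P=1 W=1 U=1 S=0
  [3] read 0x5A idx=22: raw=0x5E000 flags P=0 W=0 U=0 S=0
  ✗ PAGE_NOT_PRESENT  [4 reads]
#3 VA=0x8828041DDDC (r,kernel):
  [0] read 0x36 idx=17: raw=0x5C007 flags P=1 W=1 U=1 S=0
  [1] read 0x5C idx=10: raw=0x5E007 flags P=1 W=1 U=1 S=0
  [2] read 0x5E idx=2: raw=0x5F007 flags P=1 W=1 U=1 S=0
  [3] read 0x5F idx=29: raw=0x61007 flags P=1 W=1 U=1 S=0
  ✓ 0x61DDC  — 4 lookups
#4 VA=0xF0000000924 (r,kernel):
  [0] read 0x36 idx=30: raw=0x5E000 flags P=0 W=0 U=0 S=0
  ✗ PAGE_NOT_PRESENT  [1 reads]

Access #0 PA: 0x42DE7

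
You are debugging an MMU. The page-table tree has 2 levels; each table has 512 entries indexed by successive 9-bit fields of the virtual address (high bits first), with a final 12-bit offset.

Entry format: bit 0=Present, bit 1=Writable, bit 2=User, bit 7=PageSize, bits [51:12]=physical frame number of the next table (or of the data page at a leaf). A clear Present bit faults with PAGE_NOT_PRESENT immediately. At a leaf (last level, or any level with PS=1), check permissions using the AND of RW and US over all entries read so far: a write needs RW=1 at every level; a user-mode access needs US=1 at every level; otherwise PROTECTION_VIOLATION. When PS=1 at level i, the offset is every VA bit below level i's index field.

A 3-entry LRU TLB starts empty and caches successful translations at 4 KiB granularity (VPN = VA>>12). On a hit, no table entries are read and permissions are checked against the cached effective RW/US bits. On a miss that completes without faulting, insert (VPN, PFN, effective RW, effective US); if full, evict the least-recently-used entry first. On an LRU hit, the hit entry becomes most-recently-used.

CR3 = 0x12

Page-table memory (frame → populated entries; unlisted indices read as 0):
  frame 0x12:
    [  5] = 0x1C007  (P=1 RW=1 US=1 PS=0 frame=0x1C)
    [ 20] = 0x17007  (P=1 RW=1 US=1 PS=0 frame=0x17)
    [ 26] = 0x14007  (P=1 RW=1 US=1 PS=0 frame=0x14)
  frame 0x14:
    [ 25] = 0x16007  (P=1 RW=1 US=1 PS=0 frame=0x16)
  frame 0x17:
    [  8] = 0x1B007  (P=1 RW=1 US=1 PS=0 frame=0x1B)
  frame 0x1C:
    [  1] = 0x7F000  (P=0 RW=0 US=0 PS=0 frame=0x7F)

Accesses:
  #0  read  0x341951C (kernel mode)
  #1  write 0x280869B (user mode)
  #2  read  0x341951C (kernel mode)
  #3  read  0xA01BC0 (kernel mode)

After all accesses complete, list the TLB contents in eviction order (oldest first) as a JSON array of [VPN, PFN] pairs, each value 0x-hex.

Trace:
#0 VA=0x341951C (r,kernel):
  L0: frame=0x12 idx=26 entry=0x14007 [P=1 RW=1 US=1 PS=0]
  L1: frame=0x14 idx=25 entry=0x16007 [P=1 RW=1 US=1 PS=0]
  ⇒ phys 0x1651C  [2 reads]
#1 VA=0x280869B (w,user):
  L0: frame=0x12 idx=20 entry=0x17007 [P=1 RW=1 US=1 PS=0]
  L1: frame=0x17 idx=8 entry=0x1B007 [P=1 RW=1 US=1 PS=0]
  ⇒ phys 0x1B69B  [2 reads]
#2 VA=0x341951C (r,kernel):
  TLB hit vpn=0x3419 → PA=0x1651C
#3 VA=0xA01BC0 (r,kernel):
  L0: frame=0x12 idx=5 entry=0x1C007 [P=1 RW=1 US=1 PS=0]
  L1: frame=0x1C idx=1 entry=0x7F000 [P=0 RW=0 US=0 PS=0]
  ⇒ fault: PAGE_NOT_PRESENT  — 2 lookups

TLB: [["0x2808", "0x1B"], ["0x3419", "0x16"]]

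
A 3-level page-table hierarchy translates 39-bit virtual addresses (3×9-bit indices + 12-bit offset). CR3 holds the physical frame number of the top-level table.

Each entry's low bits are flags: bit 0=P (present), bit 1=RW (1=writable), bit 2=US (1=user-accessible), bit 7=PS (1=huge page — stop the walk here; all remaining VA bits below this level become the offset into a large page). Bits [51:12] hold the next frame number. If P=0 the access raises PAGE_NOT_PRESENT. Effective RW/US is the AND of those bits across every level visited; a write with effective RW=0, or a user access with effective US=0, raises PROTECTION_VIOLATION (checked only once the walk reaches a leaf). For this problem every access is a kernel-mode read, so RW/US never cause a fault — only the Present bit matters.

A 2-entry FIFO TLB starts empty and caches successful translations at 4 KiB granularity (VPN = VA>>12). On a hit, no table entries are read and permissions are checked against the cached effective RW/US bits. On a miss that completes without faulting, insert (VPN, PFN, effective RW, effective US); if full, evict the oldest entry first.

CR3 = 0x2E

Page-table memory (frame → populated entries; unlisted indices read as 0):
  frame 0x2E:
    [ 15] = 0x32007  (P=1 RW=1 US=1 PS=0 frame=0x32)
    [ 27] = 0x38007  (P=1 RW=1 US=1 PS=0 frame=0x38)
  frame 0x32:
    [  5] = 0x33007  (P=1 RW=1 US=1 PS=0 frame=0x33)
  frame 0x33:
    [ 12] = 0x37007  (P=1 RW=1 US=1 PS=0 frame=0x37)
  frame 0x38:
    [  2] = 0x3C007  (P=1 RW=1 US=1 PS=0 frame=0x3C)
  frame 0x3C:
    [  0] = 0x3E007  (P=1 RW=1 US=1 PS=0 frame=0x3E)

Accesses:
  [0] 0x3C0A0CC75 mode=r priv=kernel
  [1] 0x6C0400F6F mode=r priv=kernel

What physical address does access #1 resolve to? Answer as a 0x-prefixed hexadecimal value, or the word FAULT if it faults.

Per-access translation:
#0 VA=0x3C0A0CC75 (r,kernel):
  lvl0: tbl 0x2E, slot 15 ⇒ 0x32007 (P1/RW1/US1/PS0)
  lvl1: tbl 0x32, slot 5 ⇒ 0x33007 (P1/RW1/US1/PS0)
  lvl2: tbl 0x33, slot 12 ⇒ 0x37007 (P1/RW1/US1/PS0)
  → PA=0x37C75  (3 entries read)
#1 VA=0x6C0400F6F (r,kernel):
  lvl0: tbl 0x2E, slot 27 ⇒ 0x38007 (P1/RW1/US1/PS0)
  lvl1: tbl 0x38, slot 2 ⇒ 0x3C007 (P1/RW1/US1/PS0)
  lvl2: tbl 0x3C, slot 0 ⇒ 0x3E007 (P1/RW1/US1/PS0)
  → PA=0x3EF6F  (3 entries read)

Access #1 PA: 0x3EF6F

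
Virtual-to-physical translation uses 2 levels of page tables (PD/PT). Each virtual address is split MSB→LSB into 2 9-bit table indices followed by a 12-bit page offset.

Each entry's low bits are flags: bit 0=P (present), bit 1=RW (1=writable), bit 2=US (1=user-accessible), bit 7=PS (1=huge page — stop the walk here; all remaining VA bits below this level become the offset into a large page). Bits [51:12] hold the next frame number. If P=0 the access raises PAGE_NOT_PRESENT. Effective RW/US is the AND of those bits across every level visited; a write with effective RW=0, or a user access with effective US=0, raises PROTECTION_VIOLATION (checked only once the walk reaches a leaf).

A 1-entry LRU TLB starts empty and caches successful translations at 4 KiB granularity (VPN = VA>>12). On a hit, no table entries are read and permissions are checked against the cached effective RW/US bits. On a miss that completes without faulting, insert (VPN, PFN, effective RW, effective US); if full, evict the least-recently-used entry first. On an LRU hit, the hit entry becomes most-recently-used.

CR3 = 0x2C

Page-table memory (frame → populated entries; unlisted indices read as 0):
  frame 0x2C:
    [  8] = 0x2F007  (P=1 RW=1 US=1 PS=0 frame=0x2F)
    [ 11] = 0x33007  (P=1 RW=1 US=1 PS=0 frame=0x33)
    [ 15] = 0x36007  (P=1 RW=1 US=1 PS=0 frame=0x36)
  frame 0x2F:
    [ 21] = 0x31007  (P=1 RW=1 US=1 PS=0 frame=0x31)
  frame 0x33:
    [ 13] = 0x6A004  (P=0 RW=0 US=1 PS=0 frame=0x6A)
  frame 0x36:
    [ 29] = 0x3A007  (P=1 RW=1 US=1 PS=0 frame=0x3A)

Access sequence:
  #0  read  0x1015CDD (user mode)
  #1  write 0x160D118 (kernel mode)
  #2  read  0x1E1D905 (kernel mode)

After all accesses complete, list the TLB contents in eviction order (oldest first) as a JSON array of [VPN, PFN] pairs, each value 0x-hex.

Per-access translation:
#0 VA=0x1015CDD (r,user):
  lvl0: tbl 0x2C, slot 8 ⇒ 0x2F007 (P1/RW1/US1/PS0)
  lvl1: tbl 0x2F, slot 21 ⇒ 0x31007 (P1/RW1/US1/PS0)
  → PA=0x31CDD  (2 entries read)
#1 VA=0x160D118 (w,kernel):
  lvl0: tbl 0x2C, slot 11 ⇒ 0x33007 (P1/RW1/US1/PS0)
  lvl1: tbl 0x33, slot 13 ⇒ 0x6A004 (P0/RW0/US1/PS0)
  → PAGE_NOT_PRESENT  (2 entries read)
#2 VA=0x1E1D905 (r,kernel):
  lvl0: tbl 0x2C, slot 15 ⇒ 0x36007 (P1/RW1/US1/PS0)
  lvl1: tbl 0x36, slot 29 ⇒ 0x3A007 (P1/RW1/US1/PS0)
  → PA=0x3A905  (2 entries read)

TLB: [["0x1E1D", "0x3A"]]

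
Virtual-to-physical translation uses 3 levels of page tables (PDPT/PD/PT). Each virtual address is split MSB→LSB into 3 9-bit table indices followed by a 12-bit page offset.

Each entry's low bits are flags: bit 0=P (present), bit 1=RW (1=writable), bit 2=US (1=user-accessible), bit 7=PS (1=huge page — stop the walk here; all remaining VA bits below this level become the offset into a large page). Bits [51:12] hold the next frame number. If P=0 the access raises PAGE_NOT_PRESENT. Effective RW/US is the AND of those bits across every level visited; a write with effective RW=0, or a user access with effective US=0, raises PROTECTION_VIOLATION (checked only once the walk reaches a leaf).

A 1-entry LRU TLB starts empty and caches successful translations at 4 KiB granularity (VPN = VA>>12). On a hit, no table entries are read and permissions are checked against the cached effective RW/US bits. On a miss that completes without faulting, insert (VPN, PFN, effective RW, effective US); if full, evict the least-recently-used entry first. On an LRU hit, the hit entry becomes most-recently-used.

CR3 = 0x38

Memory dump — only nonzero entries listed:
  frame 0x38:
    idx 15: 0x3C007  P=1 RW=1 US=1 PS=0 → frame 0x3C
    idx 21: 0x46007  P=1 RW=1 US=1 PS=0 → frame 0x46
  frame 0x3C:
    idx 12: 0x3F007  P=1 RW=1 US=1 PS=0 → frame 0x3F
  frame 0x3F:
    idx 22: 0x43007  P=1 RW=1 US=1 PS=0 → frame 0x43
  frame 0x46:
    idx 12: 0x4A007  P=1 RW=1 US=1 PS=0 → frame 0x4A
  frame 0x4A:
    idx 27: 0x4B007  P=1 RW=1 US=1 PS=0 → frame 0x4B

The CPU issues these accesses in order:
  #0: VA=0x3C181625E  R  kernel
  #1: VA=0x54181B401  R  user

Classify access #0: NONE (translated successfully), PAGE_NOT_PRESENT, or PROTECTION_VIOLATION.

Walk each access:
#0 VA=0x3C181625E (r,kernel):
  L0 @0x38[15] → 0x3C007  P=1,RW=1,US=1,PS=0
  L1 @0x3C[12] → 0x3F007  P=1,RW=1,US=1,PS=0
  L2 @0x3F[22] → 0x43007  P=1,RW=1,US=1,PS=0
  ✓ 0x4325E  — 3 lookups
#1 VA=0x54181B401 (r,user):
  L0 @0x38[21] → 0x46007  P=1,RW=1,US=1,PS=0
  L1 @0x46[12] → 0x4A007  P=1,RW=1,US=1,PS=0
  L2 @0x4A[27] → 0x4B007  P=1,RW=1,US=1,PS=0
  ✓ 0x4B401  — 3 lookups

Access #0 fault: NONE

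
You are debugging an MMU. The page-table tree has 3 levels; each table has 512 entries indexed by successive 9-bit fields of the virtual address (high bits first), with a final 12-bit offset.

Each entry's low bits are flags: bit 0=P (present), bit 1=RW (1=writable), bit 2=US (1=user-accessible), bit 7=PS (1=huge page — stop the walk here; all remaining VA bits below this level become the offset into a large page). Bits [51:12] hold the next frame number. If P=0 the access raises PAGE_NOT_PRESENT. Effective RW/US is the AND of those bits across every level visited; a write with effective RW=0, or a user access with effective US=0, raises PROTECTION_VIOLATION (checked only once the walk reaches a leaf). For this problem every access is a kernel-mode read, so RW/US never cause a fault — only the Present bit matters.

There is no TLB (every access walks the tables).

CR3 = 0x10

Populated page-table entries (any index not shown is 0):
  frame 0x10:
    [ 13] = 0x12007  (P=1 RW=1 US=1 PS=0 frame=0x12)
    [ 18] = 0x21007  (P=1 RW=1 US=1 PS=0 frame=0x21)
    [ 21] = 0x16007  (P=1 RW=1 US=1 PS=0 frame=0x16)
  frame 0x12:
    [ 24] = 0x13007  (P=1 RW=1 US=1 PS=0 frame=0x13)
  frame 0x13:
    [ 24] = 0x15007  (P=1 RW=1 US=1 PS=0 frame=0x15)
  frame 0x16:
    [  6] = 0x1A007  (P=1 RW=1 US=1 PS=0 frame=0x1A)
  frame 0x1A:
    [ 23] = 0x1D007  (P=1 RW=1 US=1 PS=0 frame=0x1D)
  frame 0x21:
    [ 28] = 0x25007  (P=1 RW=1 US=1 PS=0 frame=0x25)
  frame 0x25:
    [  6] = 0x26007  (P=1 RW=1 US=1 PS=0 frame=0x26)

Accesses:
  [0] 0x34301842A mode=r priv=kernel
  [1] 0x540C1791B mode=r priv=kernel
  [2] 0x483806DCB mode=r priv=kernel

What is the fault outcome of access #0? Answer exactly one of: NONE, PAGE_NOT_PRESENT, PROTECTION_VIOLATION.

Trace:
#0 VA=0x34301842A (r,kernel):
  L0: frame=0x10 idx=13 entry=0x12007 [P=1 RW=1 US=1 PS=0]
  L1: frame=0x12 idx=24 entry=0x13007 [P=1 RW=1 US=1 PS=0]
  L2: frame=0x13 idx=24 entry=0x15007 [P=1 RW=1 US=1 PS=0]
  ✓ 0x1542A  — 3 lookups
#1 VA=0x540C1791B (r,kernel):
  L0: frame=0x10 idx=21 entry=0x16007 [P=1 RW=1 US=1 PS=0]
  L1: frame=0x16 idx=6 entry=0x1A007 [P=1 RW=1 US=1 PS=0]
  L2: frame=0x1A idx=23 entry=0x1D007 [P=1 RW=1 US=1 PS=0]
  ✓ 0x1D91B  — 3 lookups
#2 VA=0x483806DCB (r,kernel):
  L0: frame=0x10 idx=18 entry=0x21007 [P=1 RW=1 US=1 PS=0]
  L1: frame=0x21 idx=28 entry=0x25007 [P=1 RW=1 US=1 PS=0]
  L2: frame=0x25 idx=6 entry=0x26007 [P=1 RW=1 US=1 PS=0]
  ✓ 0x26DCB  — 3 lookups

Access #0 fault: NONE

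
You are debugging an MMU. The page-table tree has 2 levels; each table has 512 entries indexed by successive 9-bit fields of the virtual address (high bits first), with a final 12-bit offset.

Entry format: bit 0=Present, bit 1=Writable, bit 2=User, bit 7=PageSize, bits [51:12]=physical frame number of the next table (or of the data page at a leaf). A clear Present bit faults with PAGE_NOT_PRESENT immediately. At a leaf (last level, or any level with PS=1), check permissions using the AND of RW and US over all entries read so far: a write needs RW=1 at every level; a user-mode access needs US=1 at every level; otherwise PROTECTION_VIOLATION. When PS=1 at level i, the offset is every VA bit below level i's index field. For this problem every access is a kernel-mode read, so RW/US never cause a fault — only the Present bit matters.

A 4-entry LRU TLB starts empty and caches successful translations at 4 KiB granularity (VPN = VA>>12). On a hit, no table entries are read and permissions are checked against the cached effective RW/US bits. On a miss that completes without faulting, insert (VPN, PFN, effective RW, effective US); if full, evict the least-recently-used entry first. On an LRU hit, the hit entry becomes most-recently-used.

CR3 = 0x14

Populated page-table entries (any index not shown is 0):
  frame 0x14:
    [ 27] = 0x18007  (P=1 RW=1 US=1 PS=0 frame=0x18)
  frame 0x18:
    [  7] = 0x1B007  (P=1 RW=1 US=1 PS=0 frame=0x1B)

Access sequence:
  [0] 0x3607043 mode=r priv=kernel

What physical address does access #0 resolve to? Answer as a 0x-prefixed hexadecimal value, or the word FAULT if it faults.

Walk each access:
#0 VA=0x3607043 (r,kernel):
  [0] read 0x14 idx=27: raw=0x18007 flags P=1 W=1 U=1 S=0
  [1] read 0x18 idx=7: raw=0x1B007 flags P=1 W=1 U=1 S=0
  ⇒ phys 0x1B043  [2 reads]

Access #0 PA: 0x1B043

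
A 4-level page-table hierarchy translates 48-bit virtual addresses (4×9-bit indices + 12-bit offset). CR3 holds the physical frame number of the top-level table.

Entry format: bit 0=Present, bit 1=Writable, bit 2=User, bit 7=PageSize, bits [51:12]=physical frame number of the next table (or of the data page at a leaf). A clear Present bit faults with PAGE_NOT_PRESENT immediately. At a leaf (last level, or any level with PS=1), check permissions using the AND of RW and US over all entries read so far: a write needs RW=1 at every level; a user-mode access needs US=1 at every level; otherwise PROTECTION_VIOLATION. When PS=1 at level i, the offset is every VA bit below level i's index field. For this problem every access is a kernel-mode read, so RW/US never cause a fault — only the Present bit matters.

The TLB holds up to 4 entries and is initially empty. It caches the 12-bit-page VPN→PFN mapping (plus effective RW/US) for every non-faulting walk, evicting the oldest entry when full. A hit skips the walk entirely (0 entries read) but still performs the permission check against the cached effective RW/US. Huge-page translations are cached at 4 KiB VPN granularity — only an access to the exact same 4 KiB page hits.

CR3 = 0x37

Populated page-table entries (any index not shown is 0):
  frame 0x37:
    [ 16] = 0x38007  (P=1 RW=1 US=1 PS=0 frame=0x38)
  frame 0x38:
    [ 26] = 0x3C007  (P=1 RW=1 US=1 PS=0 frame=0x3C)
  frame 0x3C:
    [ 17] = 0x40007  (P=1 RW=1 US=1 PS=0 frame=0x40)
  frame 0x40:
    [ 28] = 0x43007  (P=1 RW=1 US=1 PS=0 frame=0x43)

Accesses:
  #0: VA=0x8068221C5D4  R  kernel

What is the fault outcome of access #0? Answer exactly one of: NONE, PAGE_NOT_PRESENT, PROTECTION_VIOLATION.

Trace:
#0 VA=0x8068221C5D4 (r,kernel):
  L0 @0x37[16] → 0x38007  P=1,RW=1,US=1,PS=0
  L1 @0x38[26] → 0x3C007  P=1,RW=1,US=1,PS=0
  L2 @0x3C[17] → 0x40007  P=1,RW=1,US=1,PS=0
  L3 @0x40[28] → 0x43007  P=1,RW=1,US=1,PS=0
  → PA=0x435D4  (4 entries read)

Access #0 fault: NONE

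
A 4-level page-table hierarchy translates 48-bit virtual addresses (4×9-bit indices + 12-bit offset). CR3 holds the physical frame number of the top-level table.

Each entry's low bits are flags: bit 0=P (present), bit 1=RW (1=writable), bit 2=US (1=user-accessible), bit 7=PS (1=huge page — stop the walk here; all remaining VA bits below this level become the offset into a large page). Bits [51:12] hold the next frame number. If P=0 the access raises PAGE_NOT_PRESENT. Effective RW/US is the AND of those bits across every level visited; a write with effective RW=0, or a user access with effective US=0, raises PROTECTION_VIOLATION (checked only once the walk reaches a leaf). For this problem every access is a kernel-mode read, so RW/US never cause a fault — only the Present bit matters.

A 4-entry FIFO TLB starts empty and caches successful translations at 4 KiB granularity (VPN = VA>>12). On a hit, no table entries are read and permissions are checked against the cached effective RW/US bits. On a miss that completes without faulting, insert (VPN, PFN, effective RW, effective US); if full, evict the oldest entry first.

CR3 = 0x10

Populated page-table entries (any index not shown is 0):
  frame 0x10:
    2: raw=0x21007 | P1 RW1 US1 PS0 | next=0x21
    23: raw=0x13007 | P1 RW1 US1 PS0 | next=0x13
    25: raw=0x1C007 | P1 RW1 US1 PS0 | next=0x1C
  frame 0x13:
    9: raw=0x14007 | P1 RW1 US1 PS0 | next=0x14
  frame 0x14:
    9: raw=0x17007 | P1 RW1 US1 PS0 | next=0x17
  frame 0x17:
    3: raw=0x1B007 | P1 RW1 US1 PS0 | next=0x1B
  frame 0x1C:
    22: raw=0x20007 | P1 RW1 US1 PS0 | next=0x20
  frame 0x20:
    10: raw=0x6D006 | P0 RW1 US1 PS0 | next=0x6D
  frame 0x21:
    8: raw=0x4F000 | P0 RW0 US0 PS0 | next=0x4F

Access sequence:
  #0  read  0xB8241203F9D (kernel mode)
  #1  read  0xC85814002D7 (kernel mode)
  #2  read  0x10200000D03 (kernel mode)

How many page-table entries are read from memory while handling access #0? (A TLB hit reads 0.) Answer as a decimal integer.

Per-access translation:
#0 VA=0xB8241203F9D (r,kernel):
  [0] read 0x10 idx=23: raw=0x13007 flags P=1 W=1 U=1 S=0
  [1] read 0x13 idx=9: raw=0x14007 flags P=1 W=1 U=1 S=0
  [2] read 0x14 idx=9: raw=0x17007 flags P=1 W=1 U=1 S=0
  [3] read 0x17 idx=3: raw=0x1B007 flags P=1 W=1 U=1 S=0
  ✓ 0x1BF9D  — 4 lookups
#1 VA=0xC85814002D7 (r,kernel):
  [0] read 0x10 idx=25: raw=0x1C007 flags P=1 W=1 U=1 S=0
  [1] read 0x1C idx=22: raw=0x20007 flags P=1 W=1 U=1 S=0
  [2] read 0x20 idx=10: raw=0x6D006 flags P=0 W=1 U=1 S=0
  ✗ PAGE_NOT_PRESENT  [3 reads]
#2 VA=0x10200000D03 (r,kernel):
  [0] read 0x10 idx=2: raw=0x21007 flags P=1 W=1 U=1 S=0
  [1] read 0x21 idx=8: raw=0x4F000 flags P=0 W=0 U=0 S=0
  ✗ PAGE_NOT_PRESENT  [2 reads]

Entries read for #0: 4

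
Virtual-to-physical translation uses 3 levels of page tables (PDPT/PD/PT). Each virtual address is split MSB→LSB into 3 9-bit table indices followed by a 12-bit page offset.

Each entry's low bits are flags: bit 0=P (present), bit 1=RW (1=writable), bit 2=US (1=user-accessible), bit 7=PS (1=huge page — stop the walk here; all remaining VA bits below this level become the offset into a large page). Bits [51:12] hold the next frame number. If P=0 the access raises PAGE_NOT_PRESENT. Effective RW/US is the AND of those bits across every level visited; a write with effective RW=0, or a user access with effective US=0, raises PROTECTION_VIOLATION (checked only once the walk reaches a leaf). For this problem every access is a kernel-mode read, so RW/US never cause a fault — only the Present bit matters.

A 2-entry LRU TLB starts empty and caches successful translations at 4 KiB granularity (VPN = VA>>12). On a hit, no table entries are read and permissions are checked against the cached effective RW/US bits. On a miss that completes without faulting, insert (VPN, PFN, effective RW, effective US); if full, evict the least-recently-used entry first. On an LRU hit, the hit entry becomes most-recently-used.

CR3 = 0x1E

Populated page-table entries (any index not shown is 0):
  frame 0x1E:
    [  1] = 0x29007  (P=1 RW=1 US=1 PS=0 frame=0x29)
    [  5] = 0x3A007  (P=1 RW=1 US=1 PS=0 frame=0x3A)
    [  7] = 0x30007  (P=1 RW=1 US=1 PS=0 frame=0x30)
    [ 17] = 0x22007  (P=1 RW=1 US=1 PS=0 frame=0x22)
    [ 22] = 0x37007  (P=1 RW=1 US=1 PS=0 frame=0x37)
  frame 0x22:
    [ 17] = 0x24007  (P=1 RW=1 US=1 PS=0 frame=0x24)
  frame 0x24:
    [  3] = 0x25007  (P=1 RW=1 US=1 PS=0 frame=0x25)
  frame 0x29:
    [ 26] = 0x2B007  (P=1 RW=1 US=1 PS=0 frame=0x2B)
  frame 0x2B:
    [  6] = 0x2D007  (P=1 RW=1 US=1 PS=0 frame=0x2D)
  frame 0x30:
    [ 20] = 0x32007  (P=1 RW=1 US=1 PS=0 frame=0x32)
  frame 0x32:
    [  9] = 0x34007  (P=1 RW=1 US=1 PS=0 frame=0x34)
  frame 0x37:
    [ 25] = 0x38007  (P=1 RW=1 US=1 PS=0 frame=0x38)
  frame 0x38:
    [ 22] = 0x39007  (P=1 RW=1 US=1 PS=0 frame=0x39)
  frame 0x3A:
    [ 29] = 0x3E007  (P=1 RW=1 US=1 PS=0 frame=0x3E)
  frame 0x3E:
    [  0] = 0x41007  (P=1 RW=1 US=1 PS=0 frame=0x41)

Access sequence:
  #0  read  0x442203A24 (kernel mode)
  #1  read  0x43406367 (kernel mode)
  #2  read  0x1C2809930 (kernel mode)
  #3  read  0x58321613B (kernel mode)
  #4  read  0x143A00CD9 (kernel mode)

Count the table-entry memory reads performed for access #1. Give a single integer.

Per-access translation:
#0 VA=0x442203A24 (r,kernel):
  L0: frame=0x1E idx=17 entry=0x22007 [P=1 RW=1 US=1 PS=0]
  L1: frame=0x22 idx=17 entry=0x24007 [P=1 RW=1 US=1 PS=0]
  L2: frame=0x24 idx=3 entry=0x25007 [P=1 RW=1 US=1 PS=0]
  ✓ 0x25A24  — 3 lookups
#1 VA=0x43406367 (r,kernel):
  L0: frame=0x1E idx=1 entry=0x29007 [P=1 RW=1 US=1 PS=0]
  L1: frame=0x29 idx=26 entry=0x2B007 [P=1 RW=1 US=1 PS=0]
  L2: frame=0x2B idx=6 entry=0x2D007 [P=1 RW=1 US=1 PS=0]
  ✓ 0x2D367  — 3 lookups
#2 VA=0x1C2809930 (r,kernel):
  L0: frame=0x1E idx=7 entry=0x30007 [P=1 RW=1 US=1 PS=0]
  L1: frame=0x30 idx=20 entry=0x32007 [P=1 RW=1 US=1 PS=0]
  L2: frame=0x32 idx=9 entry=0x34007 [P=1 RW=1 US=1 PS=0]
  ✓ 0x34930  — 3 lookups
#3 VA=0x58321613B (r,kernel):
  L0: frame=0x1E idx=22 entry=0x37007 [P=1 RW=1 US=1 PS=0]
  L1: frame=0x37 idx=25 entry=0x38007 [P=1 RW=1 US=1 PS=0]
  L2: frame=0x38 idx=22 entry=0x39007 [P=1 RW=1 US=1 PS=0]
  ✓ 0x3913B  — 3 lookups
#4 VA=0x143A00CD9 (r,kernel):
  L0: frame=0x1E idx=5 entry=0x3A007 [P=1 RW=1 US=1 PS=0]
  L1: frame=0x3A idx=29 entry=0x3E007 [P=1 RW=1 US=1 PS=0]
  L2: frame=0x3E idx=0 entry=0x41007 [P=1 RW=1 US=1 PS=0]
  ✓ 0x41CD9  — 3 lookups

Entries read for #1: 3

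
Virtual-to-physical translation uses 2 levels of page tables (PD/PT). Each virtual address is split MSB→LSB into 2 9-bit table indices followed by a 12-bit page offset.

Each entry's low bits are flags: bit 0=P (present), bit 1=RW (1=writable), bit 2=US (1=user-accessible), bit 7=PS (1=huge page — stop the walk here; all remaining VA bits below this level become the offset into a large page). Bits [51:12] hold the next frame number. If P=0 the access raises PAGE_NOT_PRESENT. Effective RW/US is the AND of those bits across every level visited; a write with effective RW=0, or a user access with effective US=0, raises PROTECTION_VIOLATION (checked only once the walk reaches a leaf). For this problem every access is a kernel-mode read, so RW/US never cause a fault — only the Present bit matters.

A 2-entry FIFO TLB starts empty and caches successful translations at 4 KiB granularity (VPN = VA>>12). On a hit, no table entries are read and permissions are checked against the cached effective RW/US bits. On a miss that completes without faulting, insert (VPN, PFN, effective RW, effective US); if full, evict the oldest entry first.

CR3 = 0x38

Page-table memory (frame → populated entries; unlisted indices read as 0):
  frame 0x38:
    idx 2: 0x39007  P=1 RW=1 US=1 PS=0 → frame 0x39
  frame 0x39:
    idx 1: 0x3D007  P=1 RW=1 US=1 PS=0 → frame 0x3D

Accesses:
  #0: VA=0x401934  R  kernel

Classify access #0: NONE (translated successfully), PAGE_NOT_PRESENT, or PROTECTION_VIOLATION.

Per-access translation:
#0 VA=0x401934 (r,kernel):
  [0] read 0x38 idx=2: raw=0x39007 flags P=1 W=1 U=1 S=0
  [1] read 0x39 idx=1: raw=0x3D007 flags P=1 W=1 U=1 S=0
  ⇒ phys 0x3D934  [2 reads]

Access #0 fault: NONE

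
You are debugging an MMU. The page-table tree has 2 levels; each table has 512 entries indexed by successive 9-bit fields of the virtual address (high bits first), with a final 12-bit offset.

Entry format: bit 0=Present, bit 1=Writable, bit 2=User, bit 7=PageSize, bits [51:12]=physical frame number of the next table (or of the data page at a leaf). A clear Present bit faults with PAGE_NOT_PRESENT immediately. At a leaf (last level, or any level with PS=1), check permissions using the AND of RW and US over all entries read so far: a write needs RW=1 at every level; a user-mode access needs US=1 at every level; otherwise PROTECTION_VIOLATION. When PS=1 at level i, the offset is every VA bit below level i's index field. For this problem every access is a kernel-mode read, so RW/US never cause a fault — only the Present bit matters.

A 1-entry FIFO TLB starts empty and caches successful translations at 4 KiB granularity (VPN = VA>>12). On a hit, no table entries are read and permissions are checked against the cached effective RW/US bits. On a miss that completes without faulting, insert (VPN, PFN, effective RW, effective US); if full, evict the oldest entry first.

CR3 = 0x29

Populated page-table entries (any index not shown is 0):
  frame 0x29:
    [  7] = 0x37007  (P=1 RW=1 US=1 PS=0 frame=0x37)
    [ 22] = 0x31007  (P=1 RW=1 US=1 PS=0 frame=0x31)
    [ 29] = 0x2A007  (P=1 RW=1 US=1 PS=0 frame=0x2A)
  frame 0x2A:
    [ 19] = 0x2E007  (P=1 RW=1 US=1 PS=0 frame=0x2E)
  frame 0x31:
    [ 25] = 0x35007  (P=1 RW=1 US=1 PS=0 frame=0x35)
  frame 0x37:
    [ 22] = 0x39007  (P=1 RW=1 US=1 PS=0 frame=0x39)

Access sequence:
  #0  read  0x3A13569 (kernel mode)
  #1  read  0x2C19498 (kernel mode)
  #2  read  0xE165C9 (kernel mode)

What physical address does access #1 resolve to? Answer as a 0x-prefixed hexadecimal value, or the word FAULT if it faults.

Walk each access:
#0 VA=0x3A13569 (r,kernel):
  L0: frame=0x29 idx=29 entry=0x2A007 [P=1 RW=1 US=1 PS=0]
  L1: frame=0x2A idx=19 entry=0x2E007 [P=1 RW=1 US=1 PS=0]
  → PA=0x2E569  (2 entries read)
#1 VA=0x2C19498 (r,kernel):
  L0: frame=0x29 idx=22 entry=0x31007 [P=1 RW=1 US=1 PS=0]
  L1: frame=0x31 idx=25 entry=0x35007 [P=1 RW=1 US=1 PS=0]
  → PA=0x35498  (2 entries read)
#2 VA=0xE165C9 (r,kernel):
  L0: frame=0x29 idx=7 entry=0x37007 [P=1 RW=1 US=1 PS=0]
  L1: frame=0x37 idx=22 entry=0x39007 [P=1 RW=1 US=1 PS=0]
  → PA=0x395C9  (2 entries read)

Access #1 PA: 0x35498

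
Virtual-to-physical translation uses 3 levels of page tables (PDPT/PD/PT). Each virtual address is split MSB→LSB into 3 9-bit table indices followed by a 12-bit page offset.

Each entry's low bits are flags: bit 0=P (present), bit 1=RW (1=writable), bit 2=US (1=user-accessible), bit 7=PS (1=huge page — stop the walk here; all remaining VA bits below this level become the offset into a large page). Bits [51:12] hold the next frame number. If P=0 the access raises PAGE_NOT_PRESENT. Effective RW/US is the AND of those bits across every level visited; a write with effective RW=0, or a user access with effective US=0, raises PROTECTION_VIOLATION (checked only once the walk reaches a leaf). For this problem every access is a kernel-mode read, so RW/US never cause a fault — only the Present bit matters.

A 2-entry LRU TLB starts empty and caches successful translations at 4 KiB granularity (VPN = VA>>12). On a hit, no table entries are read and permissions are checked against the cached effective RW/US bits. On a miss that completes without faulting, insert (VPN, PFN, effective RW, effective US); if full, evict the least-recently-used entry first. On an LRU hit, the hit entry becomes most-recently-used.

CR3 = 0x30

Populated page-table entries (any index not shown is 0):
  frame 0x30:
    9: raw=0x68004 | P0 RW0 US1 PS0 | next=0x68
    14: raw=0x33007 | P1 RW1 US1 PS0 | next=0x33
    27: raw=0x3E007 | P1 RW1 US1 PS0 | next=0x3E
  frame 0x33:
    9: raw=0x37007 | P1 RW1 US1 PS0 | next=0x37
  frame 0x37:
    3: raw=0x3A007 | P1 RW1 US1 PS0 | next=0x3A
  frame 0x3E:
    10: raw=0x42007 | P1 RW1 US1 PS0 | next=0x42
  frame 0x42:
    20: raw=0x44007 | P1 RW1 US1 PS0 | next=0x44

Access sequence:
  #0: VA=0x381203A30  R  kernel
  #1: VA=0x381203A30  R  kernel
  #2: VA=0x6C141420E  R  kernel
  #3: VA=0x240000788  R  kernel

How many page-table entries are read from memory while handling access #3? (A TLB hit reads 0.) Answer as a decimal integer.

Trace:
#0 VA=0x381203A30 (r,kernel):
  [0] read 0x30 idx=14: raw=0x33007 flags P=1 W=1 U=1 S=0
  [1] read 0x33 idx=9: raw=0x37007 flags P=1 W=1 U=1 S=0
  [2] read 0x37 idx=3: raw=0x3A007 flags P=1 W=1 U=1 S=0
  ✓ 0x3AA30  — 3 lookups
#1 VA=0x381203A30 (r,kernel):
  TLB hit vpn=0x381203 → PA=0x3AA30
#2 VA=0x6C141420E (r,kernel):
  [0] read 0x30 idx=27: raw=0x3E007 flags P=1 W=1 U=1 S=0
  [1] read 0x3E idx=10: raw=0x42007 flags P=1 W=1 U=1 S=0
  [2] read 0x42 idx=20: raw=0x44007 flags P=1 W=1 U=1 S=0
  ✓ 0x4420E  — 3 lookups
#3 VA=0x240000788 (r,kernel):
  [0] read 0x30 idx=9: raw=0x68004 flags P=0 W=0 U=1 S=0
  ✗ PAGE_NOT_PRESENT  [1 reads]

Entries read for #3: 1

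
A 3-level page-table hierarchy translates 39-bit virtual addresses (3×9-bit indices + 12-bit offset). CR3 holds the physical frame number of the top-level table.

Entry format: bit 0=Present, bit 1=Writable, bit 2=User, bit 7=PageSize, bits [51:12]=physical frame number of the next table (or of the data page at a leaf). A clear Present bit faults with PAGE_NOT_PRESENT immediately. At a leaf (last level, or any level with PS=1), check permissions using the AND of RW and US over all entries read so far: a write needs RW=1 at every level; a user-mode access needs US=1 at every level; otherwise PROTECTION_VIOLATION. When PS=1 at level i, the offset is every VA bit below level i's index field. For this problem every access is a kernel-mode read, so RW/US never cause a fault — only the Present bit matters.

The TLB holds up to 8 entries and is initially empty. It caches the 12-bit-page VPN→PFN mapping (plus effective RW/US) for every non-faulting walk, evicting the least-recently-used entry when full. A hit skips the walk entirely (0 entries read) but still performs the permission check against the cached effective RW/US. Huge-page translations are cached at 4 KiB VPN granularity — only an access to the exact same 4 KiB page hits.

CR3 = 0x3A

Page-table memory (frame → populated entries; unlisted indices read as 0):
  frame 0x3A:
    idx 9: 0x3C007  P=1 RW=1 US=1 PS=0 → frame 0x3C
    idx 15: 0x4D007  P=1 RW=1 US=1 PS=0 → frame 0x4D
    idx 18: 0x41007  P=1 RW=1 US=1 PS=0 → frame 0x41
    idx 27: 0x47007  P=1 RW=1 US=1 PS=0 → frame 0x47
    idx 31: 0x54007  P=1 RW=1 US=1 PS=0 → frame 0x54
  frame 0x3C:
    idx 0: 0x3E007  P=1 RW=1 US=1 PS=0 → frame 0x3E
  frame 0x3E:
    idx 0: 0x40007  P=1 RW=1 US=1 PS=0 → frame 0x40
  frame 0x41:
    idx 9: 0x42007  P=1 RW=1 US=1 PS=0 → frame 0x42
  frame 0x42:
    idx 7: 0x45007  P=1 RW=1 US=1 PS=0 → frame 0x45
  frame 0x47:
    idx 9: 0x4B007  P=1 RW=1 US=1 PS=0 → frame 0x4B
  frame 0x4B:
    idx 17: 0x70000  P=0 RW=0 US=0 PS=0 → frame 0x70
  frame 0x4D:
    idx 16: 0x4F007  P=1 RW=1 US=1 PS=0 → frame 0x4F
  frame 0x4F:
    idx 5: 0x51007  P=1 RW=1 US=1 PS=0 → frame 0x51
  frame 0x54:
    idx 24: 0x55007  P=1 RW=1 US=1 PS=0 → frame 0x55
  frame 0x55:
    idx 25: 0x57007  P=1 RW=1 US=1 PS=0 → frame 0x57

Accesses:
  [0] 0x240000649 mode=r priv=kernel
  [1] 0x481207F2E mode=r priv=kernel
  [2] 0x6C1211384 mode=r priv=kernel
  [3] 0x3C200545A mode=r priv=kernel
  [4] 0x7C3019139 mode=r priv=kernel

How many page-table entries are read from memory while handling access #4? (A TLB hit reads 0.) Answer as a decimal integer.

Walk each access:
#0 VA=0x240000649 (r,kernel):
  L0: frame=0x3A idx=9 entry=0x3C007 [P=1 RW=1 US=1 PS=0]
  L1: frame=0x3C idx=0 entry=0x3E007 [P=1 RW=1 US=1 PS=0]
  L2: frame=0x3E idx=0 entry=0x40007 [P=1 RW=1 US=1 PS=0]
  → PA=0x40649  (3 entries read)
#1 VA=0x481207F2E (r,kernel):
  L0: frame=0x3A idx=18 entry=0x41007 [P=1 RW=1 US=1 PS=0]
  L1: frame=0x41 idx=9 entry=0x42007 [P=1 RW=1 US=1 PS=0]
  L2: frame=0x42 idx=7 entry=0x45007 [P=1 RW=1 US=1 PS=0]
  → PA=0x45F2E  (3 entries read)
#2 VA=0x6C1211384 (r,kernel):
  L0: frame=0x3A idx=27 entry=0x47007 [P=1 RW=1 US=1 PS=0]
  L1: frame=0x47 idx=9 entry=0x4B007 [P=1 RW=1 US=1 PS=0]
  L2: frame=0x4B idx=17 entry=0x70000 [P=0 RW=0 US=0 PS=0]
  ⇒ fault: PAGE_NOT_PRESENT  — 3 lookups
#3 VA=0x3C200545A (r,kernel):
  L0: frame=0x3A idx=15 entry=0x4D007 [P=1 RW=1 US=1 PS=0]
  L1: frame=0x4D idx=16 entry=0x4F007 [P=1 RW=1 US=1 PS=0]
  L2: frame=0x4F idx=5 entry=0x51007 [P=1 RW=1 US=1 PS=0]
  → PA=0x5145A  (3 entries read)
#4 VA=0x7C3019139 (r,kernel):
  L0: frame=0x3A idx=31 entry=0x54007 [P=1 RW=1 US=1 PS=0]
  L1: frame=0x54 idx=24 entry=0x55007 [P=1 RW=1 US=1 PS=0]
  L2: frame=0x55 idx=25 entry=0x57007 [P=1 RW=1 US=1 PS=0]
  → PA=0x57139  (3 entries read)

Entries read for #4: 3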